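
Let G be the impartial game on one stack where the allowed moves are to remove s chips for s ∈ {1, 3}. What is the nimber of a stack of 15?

Compute g(0), g(1), … for moves {1, 3}:
k:     0  1  2  3  4  5  6  7  8  9 10 11 12 13 14 15
g(k):  0  1  0  1  0  1  0  1  0  1  0  1  0  1  0  1
So g(15) = 1.

1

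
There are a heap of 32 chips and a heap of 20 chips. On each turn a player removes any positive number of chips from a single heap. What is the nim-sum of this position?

Compute the nim-sum pairwise:
32 ^ 20 = 52

52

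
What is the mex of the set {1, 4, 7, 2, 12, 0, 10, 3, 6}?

The values 0, 1, 2, 3, 4 are all present; 5 is the first non-negative integer missing from the set.

5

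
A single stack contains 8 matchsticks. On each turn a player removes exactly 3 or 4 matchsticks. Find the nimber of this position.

Compute g(0), g(1), … for moves {3, 4}:
k:     0  1  2  3  4  5  6  7  8
g(k):  0  0  0  1  1  1  2  0  0
So g(8) = 0.

0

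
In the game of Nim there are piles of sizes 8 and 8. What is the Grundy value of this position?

0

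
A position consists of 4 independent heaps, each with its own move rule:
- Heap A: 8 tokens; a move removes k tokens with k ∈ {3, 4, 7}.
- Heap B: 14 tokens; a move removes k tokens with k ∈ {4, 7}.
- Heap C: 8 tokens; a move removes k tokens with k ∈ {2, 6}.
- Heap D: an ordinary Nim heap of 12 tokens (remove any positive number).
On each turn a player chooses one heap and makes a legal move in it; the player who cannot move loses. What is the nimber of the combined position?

For heap A, compute g(0), g(1), … with moves {3, 4, 7}:
g(0) = mex{} = 0
g(1) = mex{} = 0
g(2) = mex{} = 0
g(3) = mex{0} = 1
g(4) = mex{0} = 1
g(5) = mex{0} = 1
g(6) = mex{0,1} = 2
g(7) = mex{0,1} = 2
g(8) = mex{0,1} = 2
So g(8) = 2.
For heap B, compute g(0), g(1), … with moves {4, 7}:
g(0) = mex{} = 0
g(1) = mex{} = 0
g(2) = mex{} = 0
g(3) = mex{} = 0
g(4) = mex{0} = 1
g(5) = mex{0} = 1
g(6) = mex{0} = 1
g(7) = mex{0} = 1
g(8) = mex{0,1} = 2
g(9) = mex{0,1} = 2
g(10) = mex{0,1} = 2
g(11) = mex{1} = 0
g(12) = mex{1,2} = 0
g(13) = mex{1,2} = 0
g(14) = mex{1,2} = 0
So g(14) = 0.
Build the Grundy sequence for heap C with g(k) = mex{g(k−s) : s ∈ {2, 6}, s ≤ k}:
k:     0  1  2  3  4  5  6  7  8
g(k):  0  0  1  1  0  0  1  1  0
So g(8) = 0.
Heap D is a plain Nim heap of size 12, so its Grundy value is 12.
By the Sprague-Grundy theorem, the Grundy value of a sum of independent games is the XOR of the component values.
Combined value = 2 XOR 0 XOR 0 XOR 12 = 14.

14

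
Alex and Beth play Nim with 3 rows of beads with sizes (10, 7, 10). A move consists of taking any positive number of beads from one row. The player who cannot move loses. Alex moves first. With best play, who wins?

Alex wins

Bitwise XOR of the heap sizes:
  1010  (10)
  0111  (7)
  1010  (10)
  ----
  0111  (7)
The nim-sum is 7 ≠ 0, so this is an N-position: the player to move can win; Alex has a winning move.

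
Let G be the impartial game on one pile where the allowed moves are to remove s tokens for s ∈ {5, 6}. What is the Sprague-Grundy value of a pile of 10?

Build the Grundy sequence with g(k) = mex{g(k−s) : s ∈ {5, 6}, s ≤ k}:
k:     0  1  2  3  4  5  6  7  8  9 10
g(k):  0  0  0  0  0  1  1  1  1  1  2
So g(10) = 2.

2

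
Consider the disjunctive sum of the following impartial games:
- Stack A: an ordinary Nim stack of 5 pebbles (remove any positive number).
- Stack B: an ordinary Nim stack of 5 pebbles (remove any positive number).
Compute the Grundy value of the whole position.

0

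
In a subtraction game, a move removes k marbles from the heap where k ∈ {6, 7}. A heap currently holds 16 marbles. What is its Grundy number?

Grundy values for subtraction set {6, 7}:
k:     0  1  2  3  4  5  6  7  8  9 10 11 12 13 14 15 16
g(k):  0  0  0  0  0  0  1  1  1  1  1  1  2  0  0  0  0
So g(16) = 0.

0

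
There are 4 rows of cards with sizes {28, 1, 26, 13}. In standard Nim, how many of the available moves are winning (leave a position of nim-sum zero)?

3

Compute the nim-sum pairwise:
28 ⊕ 1 = 29
29 ⊕ 26 = 7
7 ⊕ 13 = 10
The overall nim-sum is X = 10. A row of size p has a winning move iff p XOR X < p (reduce it to p XOR X).
  28: 28 XOR 10 = 22 < 28 — winning move (to 22).
  1: 1 XOR 10 = 11 ≥ 1 — no move.
  26: 26 XOR 10 = 16 < 26 — winning move (to 16).
  13: 13 XOR 10 = 7 < 13 — winning move (to 7).
That gives 3 winning moves.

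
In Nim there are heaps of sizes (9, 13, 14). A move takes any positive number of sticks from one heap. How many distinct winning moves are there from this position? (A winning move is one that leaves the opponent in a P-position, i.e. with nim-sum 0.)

3

Bitwise XOR of the heap sizes:
  1001  (9)
  1101  (13)
  1110  (14)
  ----
  1010  (10)
The overall nim-sum is X = 10. A heap of size p has a winning move iff p XOR X < p (reduce it to p XOR X).
  9: 9 XOR 10 = 3 < 9 — winning move (to 3).
  13: 13 XOR 10 = 7 < 13 — winning move (to 7).
  14: 14 XOR 10 = 4 < 14 — winning move (to 4).
That gives 3 winning moves.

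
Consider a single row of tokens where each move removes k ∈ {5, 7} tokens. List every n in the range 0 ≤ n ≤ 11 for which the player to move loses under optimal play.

0, 1, 2, 3, 4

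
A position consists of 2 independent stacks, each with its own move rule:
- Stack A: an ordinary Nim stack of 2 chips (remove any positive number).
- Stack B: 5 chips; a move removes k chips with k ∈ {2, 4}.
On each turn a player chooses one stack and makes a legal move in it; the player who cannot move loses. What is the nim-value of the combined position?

0

Stack A is a plain Nim stack of size 2, so its Grundy value is 2.
Build the Grundy sequence for stack B with g(k) = mex{g(k−s) : s ∈ {2, 4}, s ≤ k}:
g(0) = mex{} = 0
g(1) = mex{} = 0
g(2) = mex{0} = 1
g(3) = mex{0} = 1
g(4) = mex{0,1} = 2
g(5) = mex{0,1} = 2
So g(5) = 2.
The value of a disjunctive sum is the nim-sum of the parts.
Combined value = 2 XOR 2 = 0.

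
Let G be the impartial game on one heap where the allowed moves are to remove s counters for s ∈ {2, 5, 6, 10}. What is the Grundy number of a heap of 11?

Grundy values for subtraction set {2, 5, 6, 10}:
g(0) = mex{} = 0
g(1) = mex{} = 0
g(2) = mex{0} = 1
g(3) = mex{0} = 1
g(4) = mex{1} = 0
g(5) = mex{0,1} = 2
g(6) = mex{0} = 1
g(7) = mex{0,1,2} = 3
g(8) = mex{1} = 0
g(9) = mex{0,1,3} = 2
g(10) = mex{0,2} = 1
g(11) = mex{0,1,2} = 3
So g(11) = 3.

3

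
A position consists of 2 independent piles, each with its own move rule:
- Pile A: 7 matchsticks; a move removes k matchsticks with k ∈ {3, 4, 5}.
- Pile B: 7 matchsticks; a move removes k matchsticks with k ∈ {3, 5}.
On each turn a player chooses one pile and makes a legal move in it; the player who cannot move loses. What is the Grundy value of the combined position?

0

Grundy values for pile A (subtraction set {3, 4, 5}):
g(0) = mex{} = 0
g(1) = mex{} = 0
g(2) = mex{} = 0
g(3) = mex{0} = 1
g(4) = mex{0} = 1
g(5) = mex{0} = 1
g(6) = mex{0,1} = 2
g(7) = mex{0,1} = 2
So g(7) = 2.
For pile B, compute g(0), g(1), … with moves {3, 5}:
g(0) = mex{} = 0
g(1) = mex{} = 0
g(2) = mex{} = 0
g(3) = mex{0} = 1
g(4) = mex{0} = 1
g(5) = mex{0} = 1
g(6) = mex{0,1} = 2
g(7) = mex{0,1} = 2
So g(7) = 2.
The value of a disjunctive sum is the nim-sum of the parts.
Combined value = 2 ⊕ 2 = 0.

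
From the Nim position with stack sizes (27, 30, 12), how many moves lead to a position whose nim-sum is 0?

3

Write each in binary and XOR column by column:
  11011  (27)
  11110  (30)
  01100  (12)
  -----
  01001  (9)
The overall nim-sum is X = 9. A stack of size p has a winning move iff p XOR X < p (reduce it to p XOR X).
  27: 27 XOR 9 = 18 < 27 — winning move (to 18).
  30: 30 XOR 9 = 23 < 30 — winning move (to 23).
  12: 12 XOR 9 = 5 < 12 — winning move (to 5).
That gives 3 winning moves.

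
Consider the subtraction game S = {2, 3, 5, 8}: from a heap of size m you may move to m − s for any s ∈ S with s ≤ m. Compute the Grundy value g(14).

2

Build the Grundy sequence with g(k) = mex{g(k−s) : s ∈ {2, 3, 5, 8}, s ≤ k}:
g(0) = mex{} = 0
g(1) = mex{} = 0
g(2) = mex{0} = 1
g(3) = mex{0} = 1
g(4) = mex{0,1} = 2
g(5) = mex{0,1} = 2
g(6) = mex{0,1,2} = 3
g(7) = mex{1,2} = 0
g(8) = mex{0,1,2,3} = 4
g(9) = mex{0,2,3} = 1
g(10) = mex{0,1,2,4} = 3
g(11) = mex{1,3,4} = 0
g(12) = mex{0,1,2,3} = 4
g(13) = mex{0,2,3,4} = 1
g(14) = mex{0,1,3,4} = 2
So g(14) = 2.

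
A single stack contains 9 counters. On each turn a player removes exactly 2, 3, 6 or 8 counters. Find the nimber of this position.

2

Compute g(0), g(1), … for moves {2, 3, 6, 8}:
k:     0  1  2  3  4  5  6  7  8  9
g(k):  0  0  1  1  2  0  3  1  2  2
So g(9) = 2.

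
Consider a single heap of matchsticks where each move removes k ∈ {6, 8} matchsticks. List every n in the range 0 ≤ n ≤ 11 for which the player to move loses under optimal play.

0, 1, 2, 3, 4, 5

Compute g(0), g(1), … for moves {6, 8}:
k:     0  1  2  3  4  5  6  7  8  9 10 11
g(k):  0  0  0  0  0  0  1  1  1  1  1  1
The P-positions (g = 0) in 0..11 are 0, 1, 2, 3, 4, 5.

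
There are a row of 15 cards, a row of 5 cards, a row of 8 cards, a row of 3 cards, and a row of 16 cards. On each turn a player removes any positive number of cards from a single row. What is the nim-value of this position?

17

Nim-sum: 15 ⊕ 5 ⊕ 8 ⊕ 3 ⊕ 16 = 17.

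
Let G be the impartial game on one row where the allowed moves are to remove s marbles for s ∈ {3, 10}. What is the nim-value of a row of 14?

Compute g(0), g(1), … for moves {3, 10}:
g(0) = mex{} = 0
g(1) = mex{} = 0
g(2) = mex{} = 0
g(3) = mex{0} = 1
g(4) = mex{0} = 1
g(5) = mex{0} = 1
g(6) = mex{1} = 0
g(7) = mex{1} = 0
g(8) = mex{1} = 0
g(9) = mex{0} = 1
g(10) = mex{0} = 1
g(11) = mex{0} = 1
g(12) = mex{0,1} = 2
g(13) = mex{1} = 0
g(14) = mex{1} = 0
So g(14) = 0.

0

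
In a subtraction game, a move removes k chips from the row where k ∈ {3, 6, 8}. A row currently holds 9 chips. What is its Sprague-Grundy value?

Grundy values for subtraction set {3, 6, 8}:
g(0) = mex{} = 0
g(1) = mex{} = 0
g(2) = mex{} = 0
g(3) = mex{0} = 1
g(4) = mex{0} = 1
g(5) = mex{0} = 1
g(6) = mex{0,1} = 2
g(7) = mex{0,1} = 2
g(8) = mex{0,1} = 2
g(9) = mex{0,1,2} = 3
So g(9) = 3.

3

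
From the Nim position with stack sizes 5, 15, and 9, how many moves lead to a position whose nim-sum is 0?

Nim-sum: 5 ⊕ 15 ⊕ 9 = 3.
The overall nim-sum is X = 3. A stack of size p has a winning move iff p XOR X < p (reduce it to p XOR X).
  5: 5 XOR 3 = 6 ≥ 5 — no move.
  15: 15 XOR 3 = 12 < 15 — winning move (to 12).
  9: 9 XOR 3 = 10 ≥ 9 — no move.
That gives 1 winning move.

1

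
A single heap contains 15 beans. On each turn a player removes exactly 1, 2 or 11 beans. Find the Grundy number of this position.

Build the Grundy sequence with g(k) = mex{g(k−s) : s ∈ {1, 2, 11}, s ≤ k}:
k:     0  1  2  3  4  5  6  7  8  9 10 11 12 13 14 15
g(k):  0  1  2  0  1  2  0  1  2  0  1  2  0  1  2  0
So g(15) = 0.

0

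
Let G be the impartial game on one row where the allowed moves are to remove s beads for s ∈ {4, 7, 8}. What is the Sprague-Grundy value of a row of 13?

Compute g(0), g(1), … for moves {4, 7, 8}:
k:     0  1  2  3  4  5  6  7  8  9 10 11 12 13
g(k):  0  0  0  0  1  1  1  1  2  2  2  2  0  0
So g(13) = 0.

0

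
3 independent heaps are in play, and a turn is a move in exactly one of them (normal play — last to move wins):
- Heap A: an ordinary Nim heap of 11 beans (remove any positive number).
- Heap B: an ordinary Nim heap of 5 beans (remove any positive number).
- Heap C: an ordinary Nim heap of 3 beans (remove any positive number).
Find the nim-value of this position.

13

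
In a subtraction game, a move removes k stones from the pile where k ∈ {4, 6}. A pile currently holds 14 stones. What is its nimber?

Compute g(0), g(1), … for moves {4, 6}:
g(0) = mex{} = 0
g(1) = mex{} = 0
g(2) = mex{} = 0
g(3) = mex{} = 0
g(4) = mex{0} = 1
g(5) = mex{0} = 1
g(6) = mex{0} = 1
g(7) = mex{0} = 1
g(8) = mex{0,1} = 2
g(9) = mex{0,1} = 2
g(10) = mex{1} = 0
g(11) = mex{1} = 0
g(12) = mex{1,2} = 0
g(13) = mex{1,2} = 0
g(14) = mex{0,2} = 1
So g(14) = 1.

1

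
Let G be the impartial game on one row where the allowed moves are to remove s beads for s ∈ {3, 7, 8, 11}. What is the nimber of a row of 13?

2

Build the Grundy sequence with g(k) = mex{g(k−s) : s ∈ {3, 7, 8, 11}, s ≤ k}:
k:     0  1  2  3  4  5  6  7  8  9 10 11 12 13
g(k):  0  0  0  1  1  1  0  2  2  1  3  3  2  2
So g(13) = 2.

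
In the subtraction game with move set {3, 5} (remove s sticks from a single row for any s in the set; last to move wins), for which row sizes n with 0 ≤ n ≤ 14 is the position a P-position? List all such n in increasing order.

0, 1, 2, 8, 9, 10

Grundy values for subtraction set {3, 5}:
g(0) = mex{} = 0
g(1) = mex{} = 0
g(2) = mex{} = 0
g(3) = mex{0} = 1
g(4) = mex{0} = 1
g(5) = mex{0} = 1
g(6) = mex{0,1} = 2
g(7) = mex{0,1} = 2
g(8) = mex{1} = 0
g(9) = mex{1,2} = 0
g(10) = mex{1,2} = 0
g(11) = mex{0,2} = 1
g(12) = mex{0,2} = 1
g(13) = mex{0} = 1
g(14) = mex{0,1} = 2
The P-positions (g = 0) in 0..14 are 0, 1, 2, 8, 9, 10.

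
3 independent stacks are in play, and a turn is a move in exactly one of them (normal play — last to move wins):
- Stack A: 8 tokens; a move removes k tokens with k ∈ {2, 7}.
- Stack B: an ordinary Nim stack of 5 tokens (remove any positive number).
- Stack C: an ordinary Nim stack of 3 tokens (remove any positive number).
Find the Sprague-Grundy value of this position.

For stack A, compute g(0), g(1), … with moves {2, 7}:
k:     0  1  2  3  4  5  6  7  8
g(k):  0  0  1  1  0  0  1  1  2
So g(8) = 2.
Stack B is a plain Nim stack of size 5, so its Grundy value is 5.
Stack C is a plain Nim stack of size 3, so its Grundy value is 3.
The value of a disjunctive sum is the nim-sum of the parts.
Combined value = 2 XOR 5 XOR 3 = 4.

4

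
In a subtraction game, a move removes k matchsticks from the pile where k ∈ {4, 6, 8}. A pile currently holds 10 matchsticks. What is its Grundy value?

Build the Grundy sequence with g(k) = mex{g(k−s) : s ∈ {4, 6, 8}, s ≤ k}:
g(0) = mex{} = 0
g(1) = mex{} = 0
g(2) = mex{} = 0
g(3) = mex{} = 0
g(4) = mex{0} = 1
g(5) = mex{0} = 1
g(6) = mex{0} = 1
g(7) = mex{0} = 1
g(8) = mex{0,1} = 2
g(9) = mex{0,1} = 2
g(10) = mex{0,1} = 2
So g(10) = 2.

2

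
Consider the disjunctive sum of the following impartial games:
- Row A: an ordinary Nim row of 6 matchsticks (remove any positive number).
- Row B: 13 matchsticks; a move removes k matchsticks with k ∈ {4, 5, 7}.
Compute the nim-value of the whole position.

Row A is a plain Nim row of size 6, so its Grundy value is 6.
For row B, compute g(0), g(1), … with moves {4, 5, 7}:
k:     0  1  2  3  4  5  6  7  8  9 10 11 12 13
g(k):  0  0  0  0  1  1  1  1  2  2  2  0  0  0
So g(13) = 0.
The value of a disjunctive sum is the nim-sum of the parts.
Combined value = 6 XOR 0 = 6.

6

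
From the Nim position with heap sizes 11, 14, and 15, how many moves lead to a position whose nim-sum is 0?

Bitwise XOR of the heap sizes:
  1011  (11)
  1110  (14)
  1111  (15)
  ----
  1010  (10)
The overall nim-sum is X = 10. A heap of size p has a winning move iff p XOR X < p (reduce it to p XOR X).
  11: 11 XOR 10 = 1 < 11 — winning move (to 1).
  14: 14 XOR 10 = 4 < 14 — winning move (to 4).
  15: 15 XOR 10 = 5 < 15 — winning move (to 5).
That gives 3 winning moves.

3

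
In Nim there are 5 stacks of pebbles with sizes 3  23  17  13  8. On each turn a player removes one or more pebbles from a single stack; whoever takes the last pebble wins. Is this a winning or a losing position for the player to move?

Losing position

Compute the nim-sum pairwise:
3 ^ 23 = 20
20 ^ 17 = 5
5 ^ 13 = 8
8 ^ 8 = 0
The nim-sum is 0, so this is a P-position: the player to move is in a losing position under optimal play.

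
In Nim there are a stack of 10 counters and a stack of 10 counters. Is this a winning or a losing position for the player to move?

Losing position

Bitwise XOR of the heap sizes:
  1010  (10)
  1010  (10)
  ----
  0000  (0)
The nim-sum is 0, so this is a P-position: the player to move is in a losing position under optimal play.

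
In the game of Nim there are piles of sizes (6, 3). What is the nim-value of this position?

Nim-sum: 6 ^ 3 = 5.

5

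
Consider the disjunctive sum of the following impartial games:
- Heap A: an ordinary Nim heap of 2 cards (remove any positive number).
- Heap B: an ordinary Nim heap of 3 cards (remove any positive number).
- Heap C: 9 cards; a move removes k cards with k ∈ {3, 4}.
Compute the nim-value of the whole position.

1

Heap A is a plain Nim heap of size 2, so its Grundy value is 2.
Heap B is a plain Nim heap of size 3, so its Grundy value is 3.
Grundy values for heap C (subtraction set {3, 4}):
g(0) = mex{} = 0
g(1) = mex{} = 0
g(2) = mex{} = 0
g(3) = mex{0} = 1
g(4) = mex{0} = 1
g(5) = mex{0} = 1
g(6) = mex{0,1} = 2
g(7) = mex{1} = 0
g(8) = mex{1} = 0
g(9) = mex{1,2} = 0
So g(9) = 0.
The value of a disjunctive sum is the nim-sum of the parts.
Combined value = 2 ⊕ 3 ⊕ 0 = 1.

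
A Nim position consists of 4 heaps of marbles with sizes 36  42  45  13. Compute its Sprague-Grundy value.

Compute the nim-sum pairwise:
36 XOR 42 = 14
14 XOR 45 = 35
35 XOR 13 = 46

46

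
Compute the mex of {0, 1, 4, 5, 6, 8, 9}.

The values 0, 1 are all present; 2 is the first non-negative integer missing from the set.

2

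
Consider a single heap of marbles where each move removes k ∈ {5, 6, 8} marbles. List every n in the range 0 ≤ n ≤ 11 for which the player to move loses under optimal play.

0, 1, 2, 3, 4

Grundy values for subtraction set {5, 6, 8}:
g(0) = mex{} = 0
g(1) = mex{} = 0
g(2) = mex{} = 0
g(3) = mex{} = 0
g(4) = mex{} = 0
g(5) = mex{0} = 1
g(6) = mex{0} = 1
g(7) = mex{0} = 1
g(8) = mex{0} = 1
g(9) = mex{0} = 1
g(10) = mex{0,1} = 2
g(11) = mex{0,1} = 2
The P-positions (g = 0) in 0..11 are 0, 1, 2, 3, 4.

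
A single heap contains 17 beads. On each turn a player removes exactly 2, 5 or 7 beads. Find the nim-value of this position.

Compute g(0), g(1), … for moves {2, 5, 7}:
k:     0  1  2  3  4  5  6  7  8  9 10 11 12 13 14 15 16 17
g(k):  0  0  1  1  0  2  1  3  2  2  0  3  1  0  0  1  1  2
So g(17) = 2.

2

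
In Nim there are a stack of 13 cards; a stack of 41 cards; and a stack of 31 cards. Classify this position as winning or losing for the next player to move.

Winning position

Nim-sum: 13 XOR 41 XOR 31 = 59.
The nim-sum is 59 ≠ 0, so this is an N-position: the player to move can win.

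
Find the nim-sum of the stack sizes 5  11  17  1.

30

Write each in binary and XOR column by column:
  00101  (5)
  01011  (11)
  10001  (17)
  00001  (1)
  -----
  11110  (30)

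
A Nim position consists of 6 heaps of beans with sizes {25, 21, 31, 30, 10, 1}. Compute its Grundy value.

Nim-sum: 25 XOR 21 XOR 31 XOR 30 XOR 10 XOR 1 = 6.

6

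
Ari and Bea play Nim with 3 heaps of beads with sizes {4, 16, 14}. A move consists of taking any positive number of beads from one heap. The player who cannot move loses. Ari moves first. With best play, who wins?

Ari wins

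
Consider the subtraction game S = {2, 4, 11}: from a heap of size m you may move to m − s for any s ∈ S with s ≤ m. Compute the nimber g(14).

Compute g(0), g(1), … for moves {2, 4, 11}:
g(0) = mex{} = 0
g(1) = mex{} = 0
g(2) = mex{0} = 1
g(3) = mex{0} = 1
g(4) = mex{0,1} = 2
g(5) = mex{0,1} = 2
g(6) = mex{1,2} = 0
g(7) = mex{1,2} = 0
g(8) = mex{0,2} = 1
g(9) = mex{0,2} = 1
g(10) = mex{0,1} = 2
g(11) = mex{0,1} = 2
g(12) = mex{0,1,2} = 3
g(13) = mex{1,2} = 0
g(14) = mex{1,2,3} = 0
So g(14) = 0.

0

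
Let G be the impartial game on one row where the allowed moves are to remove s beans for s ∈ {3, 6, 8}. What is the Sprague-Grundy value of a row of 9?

3

Grundy values for subtraction set {3, 6, 8}:
k:     0  1  2  3  4  5  6  7  8  9
g(k):  0  0  0  1  1  1  2  2  2  3
So g(9) = 3.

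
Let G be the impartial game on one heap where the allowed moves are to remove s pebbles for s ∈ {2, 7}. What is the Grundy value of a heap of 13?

0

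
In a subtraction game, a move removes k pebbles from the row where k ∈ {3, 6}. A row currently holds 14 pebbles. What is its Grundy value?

1

Build the Grundy sequence with g(k) = mex{g(k−s) : s ∈ {3, 6}, s ≤ k}:
g(0) = mex{} = 0
g(1) = mex{} = 0
g(2) = mex{} = 0
g(3) = mex{0} = 1
g(4) = mex{0} = 1
g(5) = mex{0} = 1
g(6) = mex{0,1} = 2
g(7) = mex{0,1} = 2
g(8) = mex{0,1} = 2
g(9) = mex{1,2} = 0
g(10) = mex{1,2} = 0
g(11) = mex{1,2} = 0
g(12) = mex{0,2} = 1
g(13) = mex{0,2} = 1
g(14) = mex{0,2} = 1
So g(14) = 1.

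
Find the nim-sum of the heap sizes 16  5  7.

18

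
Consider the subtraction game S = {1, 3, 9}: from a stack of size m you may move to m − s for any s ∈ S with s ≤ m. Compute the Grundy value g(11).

Build the Grundy sequence with g(k) = mex{g(k−s) : s ∈ {1, 3, 9}, s ≤ k}:
g(0) = mex{} = 0
g(1) = mex{0} = 1
g(2) = mex{1} = 0
g(3) = mex{0} = 1
g(4) = mex{1} = 0
g(5) = mex{0} = 1
g(6) = mex{1} = 0
g(7) = mex{0} = 1
g(8) = mex{1} = 0
g(9) = mex{0} = 1
g(10) = mex{1} = 0
g(11) = mex{0} = 1
So g(11) = 1.

1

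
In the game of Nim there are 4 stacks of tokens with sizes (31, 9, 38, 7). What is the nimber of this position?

Compute the nim-sum pairwise:
31 ^ 9 = 22
22 ^ 38 = 48
48 ^ 7 = 55

55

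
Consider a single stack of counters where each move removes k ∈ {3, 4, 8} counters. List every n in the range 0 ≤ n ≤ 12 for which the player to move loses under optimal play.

0, 1, 2, 7, 12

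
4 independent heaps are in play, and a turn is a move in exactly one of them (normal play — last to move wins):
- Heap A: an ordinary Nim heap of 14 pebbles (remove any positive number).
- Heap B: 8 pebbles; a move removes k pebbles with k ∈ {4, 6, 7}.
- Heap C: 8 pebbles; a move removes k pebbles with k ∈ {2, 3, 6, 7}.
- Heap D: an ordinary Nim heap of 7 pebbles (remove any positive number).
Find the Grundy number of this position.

9

Heap A is a plain Nim heap of size 14, so its Grundy value is 14.
Grundy values for heap B (subtraction set {4, 6, 7}):
k:     0  1  2  3  4  5  6  7  8
g(k):  0  0  0  0  1  1  1  1  2
So g(8) = 2.
Grundy values for heap C (subtraction set {2, 3, 6, 7}):
g(0) = mex{} = 0
g(1) = mex{} = 0
g(2) = mex{0} = 1
g(3) = mex{0} = 1
g(4) = mex{0,1} = 2
g(5) = mex{1} = 0
g(6) = mex{0,1,2} = 3
g(7) = mex{0,2} = 1
g(8) = mex{0,1,3} = 2
So g(8) = 2.
Heap D is a plain Nim heap of size 7, so its Grundy value is 7.
The value of a disjunctive sum is the nim-sum of the parts.
Combined value = 14 XOR 2 XOR 2 XOR 7 = 9.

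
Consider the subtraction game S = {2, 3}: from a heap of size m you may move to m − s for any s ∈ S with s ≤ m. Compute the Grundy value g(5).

0

Compute g(0), g(1), … for moves {2, 3}:
g(0) = mex{} = 0
g(1) = mex{} = 0
g(2) = mex{0} = 1
g(3) = mex{0} = 1
g(4) = mex{0,1} = 2
g(5) = mex{1} = 0
So g(5) = 0.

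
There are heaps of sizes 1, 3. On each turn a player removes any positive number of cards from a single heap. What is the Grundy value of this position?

2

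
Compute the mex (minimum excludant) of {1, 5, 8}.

0

0 is not in the set, so the mex is 0.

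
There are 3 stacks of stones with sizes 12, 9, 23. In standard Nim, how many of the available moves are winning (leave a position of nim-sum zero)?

1

Compute the nim-sum pairwise:
12 ^ 9 = 5
5 ^ 23 = 18
The overall nim-sum is X = 18. A stack of size p has a winning move iff p XOR X < p (reduce it to p XOR X).
  12: 12 XOR 18 = 30 ≥ 12 — no move.
  9: 9 XOR 18 = 27 ≥ 9 — no move.
  23: 23 XOR 18 = 5 < 23 — winning move (to 5).
That gives 1 winning move.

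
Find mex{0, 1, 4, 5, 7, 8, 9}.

2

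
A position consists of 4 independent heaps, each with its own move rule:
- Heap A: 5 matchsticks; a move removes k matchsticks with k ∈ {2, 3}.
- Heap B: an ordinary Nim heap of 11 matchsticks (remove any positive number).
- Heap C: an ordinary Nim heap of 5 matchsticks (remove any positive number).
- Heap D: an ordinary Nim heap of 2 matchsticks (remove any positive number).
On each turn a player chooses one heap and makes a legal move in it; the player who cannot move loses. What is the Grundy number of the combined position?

12

Grundy values for heap A (subtraction set {2, 3}):
k:     0  1  2  3  4  5
g(k):  0  0  1  1  2  0
So g(5) = 0.
Heap B is a plain Nim heap of size 11, so its Grundy value is 11.
Heap C is a plain Nim heap of size 5, so its Grundy value is 5.
Heap D is a plain Nim heap of size 2, so its Grundy value is 2.
The value of a disjunctive sum is the nim-sum of the parts.
Combined value = 0 XOR 11 XOR 5 XOR 2 = 12.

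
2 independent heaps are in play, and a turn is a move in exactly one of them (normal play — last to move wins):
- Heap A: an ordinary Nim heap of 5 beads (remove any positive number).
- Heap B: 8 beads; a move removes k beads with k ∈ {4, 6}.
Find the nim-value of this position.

7

Heap A is a plain Nim heap of size 5, so its Grundy value is 5.
Build the Grundy sequence for heap B with g(k) = mex{g(k−s) : s ∈ {4, 6}, s ≤ k}:
g(0) = mex{} = 0
g(1) = mex{} = 0
g(2) = mex{} = 0
g(3) = mex{} = 0
g(4) = mex{0} = 1
g(5) = mex{0} = 1
g(6) = mex{0} = 1
g(7) = mex{0} = 1
g(8) = mex{0,1} = 2
So g(8) = 2.
The value of a disjunctive sum is the nim-sum of the parts.
Combined value = 5 ⊕ 2 = 7.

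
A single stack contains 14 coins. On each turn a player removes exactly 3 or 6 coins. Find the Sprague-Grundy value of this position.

Grundy values for subtraction set {3, 6}:
g(0) = mex{} = 0
g(1) = mex{} = 0
g(2) = mex{} = 0
g(3) = mex{0} = 1
g(4) = mex{0} = 1
g(5) = mex{0} = 1
g(6) = mex{0,1} = 2
g(7) = mex{0,1} = 2
g(8) = mex{0,1} = 2
g(9) = mex{1,2} = 0
g(10) = mex{1,2} = 0
g(11) = mex{1,2} = 0
g(12) = mex{0,2} = 1
g(13) = mex{0,2} = 1
g(14) = mex{0,2} = 1
So g(14) = 1.

1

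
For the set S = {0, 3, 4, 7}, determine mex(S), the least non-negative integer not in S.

1

0 is in the set but 1 is not, so the mex is 1.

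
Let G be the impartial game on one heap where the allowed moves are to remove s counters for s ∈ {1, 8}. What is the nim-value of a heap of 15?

Grundy values for subtraction set {1, 8}:
k:     0  1  2  3  4  5  6  7  8  9 10 11 12 13 14 15
g(k):  0  1  0  1  0  1  0  1  2  0  1  0  1  0  1  0
So g(15) = 0.

0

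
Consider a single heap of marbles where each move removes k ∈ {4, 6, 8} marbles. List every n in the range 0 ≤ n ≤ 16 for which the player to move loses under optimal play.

0, 1, 2, 3, 12, 13, 14, 15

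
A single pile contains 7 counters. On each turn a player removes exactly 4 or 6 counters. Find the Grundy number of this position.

1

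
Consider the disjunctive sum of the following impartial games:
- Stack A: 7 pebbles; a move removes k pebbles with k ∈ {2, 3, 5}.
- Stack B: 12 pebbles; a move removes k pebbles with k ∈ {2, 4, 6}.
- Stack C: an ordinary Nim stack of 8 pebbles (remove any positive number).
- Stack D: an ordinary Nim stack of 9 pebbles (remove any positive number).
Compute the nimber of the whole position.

3

For stack A, compute g(0), g(1), … with moves {2, 3, 5}:
g(0) = mex{} = 0
g(1) = mex{} = 0
g(2) = mex{0} = 1
g(3) = mex{0} = 1
g(4) = mex{0,1} = 2
g(5) = mex{0,1} = 2
g(6) = mex{0,1,2} = 3
g(7) = mex{1,2} = 0
So g(7) = 0.
Grundy values for stack B (subtraction set {2, 4, 6}):
k:     0  1  2  3  4  5  6  7  8  9 10 11 12
g(k):  0  0  1  1  2  2  3  3  0  0  1  1  2
So g(12) = 2.
Stack C is a plain Nim stack of size 8, so its Grundy value is 8.
Stack D is a plain Nim stack of size 9, so its Grundy value is 9.
The value of a disjunctive sum is the nim-sum of the parts.
Combined value = 0 XOR 2 XOR 8 XOR 9 = 3.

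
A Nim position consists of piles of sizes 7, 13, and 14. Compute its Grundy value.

4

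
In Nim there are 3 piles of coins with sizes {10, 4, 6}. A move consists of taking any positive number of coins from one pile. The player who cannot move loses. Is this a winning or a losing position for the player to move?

Winning position

In binary:
  1010  (10)
  0100  (4)
  0110  (6)
  ----
  1000  (8)
The nim-sum is 8 ≠ 0, so this is an N-position: the player to move can win.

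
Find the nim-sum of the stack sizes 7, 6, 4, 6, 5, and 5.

In binary:
  111  (7)
  110  (6)
  100  (4)
  110  (6)
  101  (5)
  101  (5)
  ---
  011  (3)

3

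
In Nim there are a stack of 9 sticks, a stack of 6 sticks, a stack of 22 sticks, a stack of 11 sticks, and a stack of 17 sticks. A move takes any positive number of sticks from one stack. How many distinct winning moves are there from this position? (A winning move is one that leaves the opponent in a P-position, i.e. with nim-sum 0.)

3

Compute the nim-sum pairwise:
9 XOR 6 = 15
15 XOR 22 = 25
25 XOR 11 = 18
18 XOR 17 = 3
The overall nim-sum is X = 3. A stack of size p has a winning move iff p XOR X < p (reduce it to p XOR X).
  9: 9 XOR 3 = 10 ≥ 9 — no move.
  6: 6 XOR 3 = 5 < 6 — winning move (to 5).
  22: 22 XOR 3 = 21 < 22 — winning move (to 21).
  11: 11 XOR 3 = 8 < 11 — winning move (to 8).
  17: 17 XOR 3 = 18 ≥ 17 — no move.
That gives 3 winning moves.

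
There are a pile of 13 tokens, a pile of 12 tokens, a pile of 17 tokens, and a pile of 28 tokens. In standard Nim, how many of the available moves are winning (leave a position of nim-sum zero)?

3

Compute the nim-sum pairwise:
13 ^ 12 = 1
1 ^ 17 = 16
16 ^ 28 = 12
The overall nim-sum is X = 12. A pile of size p has a winning move iff p XOR X < p (reduce it to p XOR X).
  13: 13 XOR 12 = 1 < 13 — winning move (to 1).
  12: 12 XOR 12 = 0 < 12 — winning move (to 0).
  17: 17 XOR 12 = 29 ≥ 17 — no move.
  28: 28 XOR 12 = 16 < 28 — winning move (to 16).
That gives 3 winning moves.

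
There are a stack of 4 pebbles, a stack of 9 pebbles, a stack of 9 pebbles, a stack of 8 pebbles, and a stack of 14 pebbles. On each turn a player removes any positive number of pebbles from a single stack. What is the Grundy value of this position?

Nim-sum: 4 XOR 9 XOR 9 XOR 8 XOR 14 = 2.

2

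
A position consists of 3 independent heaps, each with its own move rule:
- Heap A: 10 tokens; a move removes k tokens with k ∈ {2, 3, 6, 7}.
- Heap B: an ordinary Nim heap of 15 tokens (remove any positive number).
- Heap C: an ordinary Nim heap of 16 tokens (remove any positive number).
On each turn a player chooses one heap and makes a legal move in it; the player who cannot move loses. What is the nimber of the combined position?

31

For heap A, compute g(0), g(1), … with moves {2, 3, 6, 7}:
k:     0  1  2  3  4  5  6  7  8  9 10
g(k):  0  0  1  1  2  0  3  1  2  0  0
So g(10) = 0.
Heap B is a plain Nim heap of size 15, so its Grundy value is 15.
Heap C is a plain Nim heap of size 16, so its Grundy value is 16.
The value of a disjunctive sum is the nim-sum of the parts.
Combined value = 0 ⊕ 15 ⊕ 16 = 31.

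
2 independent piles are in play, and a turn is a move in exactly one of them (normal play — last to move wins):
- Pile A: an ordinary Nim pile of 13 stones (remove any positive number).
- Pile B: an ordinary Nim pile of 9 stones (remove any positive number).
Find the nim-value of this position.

4

Pile A is a plain Nim pile of size 13, so its Grundy value is 13.
Pile B is a plain Nim pile of size 9, so its Grundy value is 9.
The value of a disjunctive sum is the nim-sum of the parts.
Combined value = 13 ⊕ 9 = 4.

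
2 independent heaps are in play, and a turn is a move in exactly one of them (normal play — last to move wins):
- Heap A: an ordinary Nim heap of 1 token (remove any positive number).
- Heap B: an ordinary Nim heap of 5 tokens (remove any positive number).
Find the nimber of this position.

Heap A is a plain Nim heap of size 1, so its Grundy value is 1.
Heap B is a plain Nim heap of size 5, so its Grundy value is 5.
By the Sprague-Grundy theorem, the Grundy value of a sum of independent games is the XOR of the component values.
Combined value = 1 ⊕ 5 = 4.

4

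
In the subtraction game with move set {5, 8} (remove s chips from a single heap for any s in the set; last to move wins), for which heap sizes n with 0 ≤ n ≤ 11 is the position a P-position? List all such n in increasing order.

0, 1, 2, 3, 4

Grundy values for subtraction set {5, 8}:
k:     0  1  2  3  4  5  6  7  8  9 10 11
g(k):  0  0  0  0  0  1  1  1  1  1  2  2
The P-positions (g = 0) in 0..11 are 0, 1, 2, 3, 4.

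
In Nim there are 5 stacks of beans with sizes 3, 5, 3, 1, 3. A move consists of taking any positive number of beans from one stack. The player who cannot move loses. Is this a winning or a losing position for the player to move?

Bitwise XOR of the heap sizes:
  011  (3)
  101  (5)
  011  (3)
  001  (1)
  011  (3)
  ---
  111  (7)
The nim-sum is 7 ≠ 0, so this is an N-position: the player to move can win.

Winning position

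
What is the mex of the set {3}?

0 is not in the set, so the mex is 0.

0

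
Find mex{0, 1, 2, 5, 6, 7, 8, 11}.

3

The values 0, 1, 2 are all present; 3 is the first non-negative integer missing from the set.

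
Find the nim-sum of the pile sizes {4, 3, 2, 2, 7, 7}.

7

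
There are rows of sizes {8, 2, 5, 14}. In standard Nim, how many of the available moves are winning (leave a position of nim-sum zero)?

Nim-sum: 8 ⊕ 2 ⊕ 5 ⊕ 14 = 1.
The overall nim-sum is X = 1. A row of size p has a winning move iff p XOR X < p (reduce it to p XOR X).
  8: 8 XOR 1 = 9 ≥ 8 — no move.
  2: 2 XOR 1 = 3 ≥ 2 — no move.
  5: 5 XOR 1 = 4 < 5 — winning move (to 4).
  14: 14 XOR 1 = 15 ≥ 14 — no move.
That gives 1 winning move.

1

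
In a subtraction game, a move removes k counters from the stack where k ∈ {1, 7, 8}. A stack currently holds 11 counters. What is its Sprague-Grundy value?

3

Grundy values for subtraction set {1, 7, 8}:
g(0) = mex{} = 0
g(1) = mex{0} = 1
g(2) = mex{1} = 0
g(3) = mex{0} = 1
g(4) = mex{1} = 0
g(5) = mex{0} = 1
g(6) = mex{1} = 0
g(7) = mex{0} = 1
g(8) = mex{0,1} = 2
g(9) = mex{0,1,2} = 3
g(10) = mex{0,1,3} = 2
g(11) = mex{0,1,2} = 3
So g(11) = 3.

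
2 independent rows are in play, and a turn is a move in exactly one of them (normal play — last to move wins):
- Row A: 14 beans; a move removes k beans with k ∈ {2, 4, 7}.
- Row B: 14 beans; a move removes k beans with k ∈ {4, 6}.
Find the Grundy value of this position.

Grundy values for row A (subtraction set {2, 4, 7}):
g(0) = mex{} = 0
g(1) = mex{} = 0
g(2) = mex{0} = 1
g(3) = mex{0} = 1
g(4) = mex{0,1} = 2
g(5) = mex{0,1} = 2
g(6) = mex{1,2} = 0
g(7) = mex{0,1,2} = 3
g(8) = mex{0,2} = 1
g(9) = mex{1,2,3} = 0
g(10) = mex{0,1} = 2
g(11) = mex{0,2,3} = 1
g(12) = mex{1,2} = 0
g(13) = mex{0,1} = 2
g(14) = mex{0,2,3} = 1
So g(14) = 1.
Build the Grundy sequence for row B with g(k) = mex{g(k−s) : s ∈ {4, 6}, s ≤ k}:
g(0) = mex{} = 0
g(1) = mex{} = 0
g(2) = mex{} = 0
g(3) = mex{} = 0
g(4) = mex{0} = 1
g(5) = mex{0} = 1
g(6) = mex{0} = 1
g(7) = mex{0} = 1
g(8) = mex{0,1} = 2
g(9) = mex{0,1} = 2
g(10) = mex{1} = 0
g(11) = mex{1} = 0
g(12) = mex{1,2} = 0
g(13) = mex{1,2} = 0
g(14) = mex{0,2} = 1
So g(14) = 1.
By the Sprague-Grundy theorem, the Grundy value of a sum of independent games is the XOR of the component values.
Combined value = 1 XOR 1 = 0.

0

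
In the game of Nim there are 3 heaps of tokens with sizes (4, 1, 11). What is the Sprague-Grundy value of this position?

14

Compute the nim-sum pairwise:
4 XOR 1 = 5
5 XOR 11 = 14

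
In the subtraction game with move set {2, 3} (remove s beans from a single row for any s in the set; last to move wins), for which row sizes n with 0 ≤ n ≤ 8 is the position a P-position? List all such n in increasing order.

0, 1, 5, 6

Compute g(0), g(1), … for moves {2, 3}:
g(0) = mex{} = 0
g(1) = mex{} = 0
g(2) = mex{0} = 1
g(3) = mex{0} = 1
g(4) = mex{0,1} = 2
g(5) = mex{1} = 0
g(6) = mex{1,2} = 0
g(7) = mex{0,2} = 1
g(8) = mex{0} = 1
The P-positions (g = 0) in 0..8 are 0, 1, 5, 6.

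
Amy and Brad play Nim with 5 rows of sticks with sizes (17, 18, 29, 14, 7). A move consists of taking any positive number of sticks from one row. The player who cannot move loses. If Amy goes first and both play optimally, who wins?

Amy wins

Bitwise XOR of the heap sizes:
  10001  (17)
  10010  (18)
  11101  (29)
  01110  (14)
  00111  (7)
  -----
  10111  (23)
The nim-sum is 23 ≠ 0, so this is an N-position: the player to move can win; Amy has a winning move.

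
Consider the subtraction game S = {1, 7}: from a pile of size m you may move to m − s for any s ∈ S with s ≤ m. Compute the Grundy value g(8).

0

Grundy values for subtraction set {1, 7}:
k:     0  1  2  3  4  5  6  7  8
g(k):  0  1  0  1  0  1  0  1  0
So g(8) = 0.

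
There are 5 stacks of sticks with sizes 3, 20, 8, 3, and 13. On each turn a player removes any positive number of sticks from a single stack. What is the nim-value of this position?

Compute the nim-sum pairwise:
3 ⊕ 20 = 23
23 ⊕ 8 = 31
31 ⊕ 3 = 28
28 ⊕ 13 = 17

17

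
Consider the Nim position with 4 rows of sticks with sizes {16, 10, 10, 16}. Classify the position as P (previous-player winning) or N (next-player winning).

Bitwise XOR of the heap sizes:
  10000  (16)
  01010  (10)
  01010  (10)
  10000  (16)
  -----
  00000  (0)
The nim-sum is 0, so this is a P-position: the player to move is in a losing position under optimal play.

P-position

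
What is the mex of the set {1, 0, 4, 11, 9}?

The values 0, 1 are all present; 2 is the first non-negative integer missing from the set.

2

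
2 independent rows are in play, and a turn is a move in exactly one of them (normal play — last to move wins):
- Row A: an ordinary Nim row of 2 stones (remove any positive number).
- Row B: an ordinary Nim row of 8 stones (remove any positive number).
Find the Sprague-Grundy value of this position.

Row A is a plain Nim row of size 2, so its Grundy value is 2.
Row B is a plain Nim row of size 8, so its Grundy value is 8.
The value of a disjunctive sum is the nim-sum of the parts.
Combined value = 2 ⊕ 8 = 10.

10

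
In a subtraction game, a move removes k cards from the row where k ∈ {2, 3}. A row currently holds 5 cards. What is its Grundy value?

Build the Grundy sequence with g(k) = mex{g(k−s) : s ∈ {2, 3}, s ≤ k}:
k:     0  1  2  3  4  5
g(k):  0  0  1  1  2  0
So g(5) = 0.

0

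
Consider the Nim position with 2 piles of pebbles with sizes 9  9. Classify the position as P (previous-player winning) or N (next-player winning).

Compute the nim-sum pairwise:
9 ^ 9 = 0
The nim-sum is 0, so this is a P-position: the player to move is in a losing position under optimal play.

P-position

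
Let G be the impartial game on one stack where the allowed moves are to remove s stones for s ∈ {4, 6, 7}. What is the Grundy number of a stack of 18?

1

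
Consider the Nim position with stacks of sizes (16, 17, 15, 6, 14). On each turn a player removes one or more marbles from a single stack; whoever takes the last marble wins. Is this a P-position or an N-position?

N-position

Nim-sum: 16 ^ 17 ^ 15 ^ 6 ^ 14 = 6.
The nim-sum is 6 ≠ 0, so this is an N-position: the player to move can win.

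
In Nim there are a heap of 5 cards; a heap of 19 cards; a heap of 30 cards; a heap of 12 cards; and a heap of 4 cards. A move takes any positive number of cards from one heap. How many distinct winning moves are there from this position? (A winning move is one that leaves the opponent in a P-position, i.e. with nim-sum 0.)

0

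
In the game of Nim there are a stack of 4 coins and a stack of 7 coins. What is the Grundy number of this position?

3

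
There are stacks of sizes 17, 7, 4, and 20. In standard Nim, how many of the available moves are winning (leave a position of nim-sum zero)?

3

In binary:
  10001  (17)
  00111  (7)
  00100  (4)
  10100  (20)
  -----
  00110  (6)
The overall nim-sum is X = 6. A stack of size p has a winning move iff p XOR X < p (reduce it to p XOR X).
  17: 17 XOR 6 = 23 ≥ 17 — no move.
  7: 7 XOR 6 = 1 < 7 — winning move (to 1).
  4: 4 XOR 6 = 2 < 4 — winning move (to 2).
  20: 20 XOR 6 = 18 < 20 — winning move (to 18).
That gives 3 winning moves.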